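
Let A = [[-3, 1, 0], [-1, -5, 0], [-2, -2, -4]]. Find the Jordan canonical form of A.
J = [[-4, 1, 0], [0, -4, 0], [0, 0, -4]]

The characteristic polynomial is det(xI - A) = (x + 4)^3, so the eigenvalues are -4 (algebraic multiplicity 3).

For λ = -4: rank(A + 4I) = 1, rank((A + 4I)^2) = 0. The eigenspace has dimension 3 - 1 = 2, so there are 2 Jordan blocks; the rank sequence gives block sizes [2, 1].

Assembling the blocks gives the Jordan form J above.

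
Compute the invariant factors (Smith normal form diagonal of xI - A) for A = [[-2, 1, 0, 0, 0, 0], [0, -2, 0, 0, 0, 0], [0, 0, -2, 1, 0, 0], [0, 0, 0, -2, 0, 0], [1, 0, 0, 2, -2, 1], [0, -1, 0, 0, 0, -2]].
The Jordan structure of A has elementary divisors (x + 2)^2, (x + 2)^2, (x + 2)^2. Arranging the block sizes at each eigenvalue in decreasing order and taking row products gives the invariant factors.

Invariant factors (smallest first, each dividing the next): (x + 2)^2, (x + 2)^2, (x + 2)^2.

Check: the last factor (x + 2)^2 is the minimal polynomial, and the product (x + 2)^6 is the characteristic polynomial.

(x + 2)^2, (x + 2)^2, (x + 2)^2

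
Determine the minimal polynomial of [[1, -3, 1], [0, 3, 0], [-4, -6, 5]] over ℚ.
The characteristic polynomial factors as (x - 3)^3. The minimal polynomial is ∏(x - λ)^{k_λ} where k_λ is the size of the largest Jordan block at λ.

For λ = 3: rank(A - 3I) = 1, and the largest Jordan block has size 2 (the smallest k with rank((A - 3I)^k) = rank((A - 3I)^(k+1))).

So m_A(x) = (x - 3)^2.

m_A(x) = (x - 3)^2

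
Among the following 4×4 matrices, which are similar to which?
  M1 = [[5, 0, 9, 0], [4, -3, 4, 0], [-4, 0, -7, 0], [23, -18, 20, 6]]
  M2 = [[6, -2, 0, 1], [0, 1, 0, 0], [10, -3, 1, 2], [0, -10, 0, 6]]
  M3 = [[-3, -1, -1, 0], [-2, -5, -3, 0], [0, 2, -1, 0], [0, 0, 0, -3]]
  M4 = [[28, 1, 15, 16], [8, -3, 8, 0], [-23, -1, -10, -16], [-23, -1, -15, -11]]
4 classes: {M1}, {M2}, {M3}, {M4}

Characteristic polynomials: χ_{M1} = (x - 6)(x + 1)^2(x + 3), χ_{M2} = (x - 6)^2(x - 1)^2, χ_{M3} = (x + 3)^4, χ_{M4} = (x - 5)^2(x + 3)^2.

{M1}: invariant factors (x - 6)(x + 1)^2(x + 3).

{M2}: invariant factors (x - 6)^2(x - 1)^2.

{M3}: invariant factors x + 3, (x + 3)^3.

{M4}: invariant factors x - 5, (x - 5)(x + 3)^2.

Matrices are similar if and only if their invariant-factor lists agree; the partition into similarity classes is {M1}, {M2}, {M3}, {M4}.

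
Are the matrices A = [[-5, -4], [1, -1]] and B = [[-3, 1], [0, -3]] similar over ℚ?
Yes.

Two matrices over a field are similar if and only if they have the same invariant factors.

Both A and B have characteristic polynomial (x + 3)^2 and minimal polynomial (x + 3)^2. Computing further, both have invariant factors (x + 3)^2. Hence A and B are similar.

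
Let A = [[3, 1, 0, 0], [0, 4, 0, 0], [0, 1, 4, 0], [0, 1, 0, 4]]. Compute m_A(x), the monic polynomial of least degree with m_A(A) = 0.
m_A(x) = (x - 4)^2(x - 3)

The characteristic polynomial factors as (x - 4)^3(x - 3). The minimal polynomial is ∏(x - λ)^{k_λ} where k_λ is the size of the largest Jordan block at λ.

For λ = 3: rank(A - 3I) = 3, and the largest Jordan block has size 1 (the smallest k with rank((A - 3I)^k) = rank((A - 3I)^(k+1))).
For λ = 4: rank(A - 4I) = 2, and the largest Jordan block has size 2 (the smallest k with rank((A - 4I)^k) = rank((A - 4I)^(k+1))).

So m_A(x) = (x - 4)^2(x - 3).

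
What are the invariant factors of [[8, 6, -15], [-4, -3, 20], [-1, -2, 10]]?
x - 5, (x - 5)^2

The Jordan structure of A has elementary divisors (x - 5)^2, (x - 5). Arranging the block sizes at each eigenvalue in decreasing order and taking row products gives the invariant factors.

Invariant factors (smallest first, each dividing the next): x - 5, (x - 5)^2.

Check: the last factor (x - 5)^2 is the minimal polynomial, and the product (x - 5)^3 is the characteristic polynomial.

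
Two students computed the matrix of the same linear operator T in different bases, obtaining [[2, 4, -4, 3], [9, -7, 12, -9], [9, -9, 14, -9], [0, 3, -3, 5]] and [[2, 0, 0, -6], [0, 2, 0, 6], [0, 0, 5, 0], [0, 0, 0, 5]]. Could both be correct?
Both have characteristic polynomial (x - 5)^2(x - 2)^2, but the minimal polynomial of A is (x - 5)(x - 2)^2 while the minimal polynomial of B is (x - 5)(x - 2). The minimal polynomial is a similarity invariant, so A and B are not similar.

No.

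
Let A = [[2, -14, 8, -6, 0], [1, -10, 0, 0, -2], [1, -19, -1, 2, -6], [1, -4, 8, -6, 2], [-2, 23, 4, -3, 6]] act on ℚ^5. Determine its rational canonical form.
R = [[0, 0, 0, 0, 0], [1, -4, 0, 0, 0], [0, 0, 0, 0, 0], [0, 0, 1, 0, -4], [0, 0, 0, 1, -5]]

The invariant factors of A (the non-unit diagonal entries of the Smith normal form of xI - A over ℚ[x]) are x(x + 4), x(x + 1)(x + 4), each dividing the next. The characteristic polynomial is their product, x^2(x + 1)(x + 4)^2.

The rational canonical form is the block-diagonal matrix of companion matrices C(f_i):
R = [[0, 0, 0, 0, 0], [1, -4, 0, 0, 0], [0, 0, 0, 0, 0], [0, 0, 1, 0, -4], [0, 0, 0, 1, -5]].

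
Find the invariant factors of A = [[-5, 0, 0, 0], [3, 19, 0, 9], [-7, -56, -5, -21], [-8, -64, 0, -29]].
The Jordan structure of A has elementary divisors (x + 5)^2, (x + 5), (x + 5). Arranging the block sizes at each eigenvalue in decreasing order and taking row products gives the invariant factors.

Invariant factors (smallest first, each dividing the next): x + 5, x + 5, (x + 5)^2.

Check: the last factor (x + 5)^2 is the minimal polynomial, and the product (x + 5)^4 is the characteristic polynomial.

x + 5, x + 5, (x + 5)^2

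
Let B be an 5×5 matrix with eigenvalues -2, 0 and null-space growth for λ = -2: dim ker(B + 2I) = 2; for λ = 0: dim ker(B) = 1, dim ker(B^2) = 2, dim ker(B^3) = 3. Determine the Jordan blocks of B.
λ = -2: successive nullity increments [2] count blocks of size ≥ k; block sizes are [1, 1].
λ = 0: successive nullity increments [1, 1, 1] count blocks of size ≥ k; block sizes are [3].

Jordan blocks: (-2, 1), (-2, 1), (0, 3)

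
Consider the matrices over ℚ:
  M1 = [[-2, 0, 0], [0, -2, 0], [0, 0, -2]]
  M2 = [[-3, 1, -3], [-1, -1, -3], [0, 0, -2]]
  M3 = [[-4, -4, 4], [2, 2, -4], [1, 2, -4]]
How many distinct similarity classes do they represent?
2 classes: {M1}, {M2, M3}

Characteristic polynomials: χ_{M1} = (x + 2)^3, χ_{M2} = (x + 2)^3, χ_{M3} = (x + 2)^3.

{M1}: invariant factors x + 2, x + 2, x + 2.

{M2, M3}: invariant factors x + 2, (x + 2)^2.

Matrices are similar if and only if their invariant-factor lists agree; the partition into similarity classes is {M1}, {M2, M3}.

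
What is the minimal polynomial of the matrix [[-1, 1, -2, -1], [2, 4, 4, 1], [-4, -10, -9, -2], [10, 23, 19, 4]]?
m_A(x) = (x - 1)(x + 1)^3

The characteristic polynomial factors as (x - 1)(x + 1)^3. The minimal polynomial is ∏(x - λ)^{k_λ} where k_λ is the size of the largest Jordan block at λ.

For λ = -1: rank(A + I) = 3, and the largest Jordan block has size 3 (the smallest k with rank((A + I)^k) = rank((A + I)^(k+1))).
For λ = 1: rank(A - I) = 3, and the largest Jordan block has size 1 (the smallest k with rank((A - I)^k) = rank((A - I)^(k+1))).

So m_A(x) = (x - 1)(x + 1)^3.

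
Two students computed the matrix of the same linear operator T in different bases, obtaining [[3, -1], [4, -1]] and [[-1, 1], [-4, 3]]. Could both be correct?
Two matrices over a field are similar if and only if they have the same invariant factors.

Both A and B have characteristic polynomial (x - 1)^2 and minimal polynomial (x - 1)^2. Computing further, both have invariant factors (x - 1)^2. Hence A and B are similar.

Yes.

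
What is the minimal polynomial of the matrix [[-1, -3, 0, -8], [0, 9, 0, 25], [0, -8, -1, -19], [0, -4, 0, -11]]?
m_A(x) = (x + 1)^3

The characteristic polynomial factors as (x + 1)^4. The minimal polynomial is ∏(x - λ)^{k_λ} where k_λ is the size of the largest Jordan block at λ.

For λ = -1: rank(A + I) = 2, and the largest Jordan block has size 3 (the smallest k with rank((A + I)^k) = rank((A + I)^(k+1))).

So m_A(x) = (x + 1)^3.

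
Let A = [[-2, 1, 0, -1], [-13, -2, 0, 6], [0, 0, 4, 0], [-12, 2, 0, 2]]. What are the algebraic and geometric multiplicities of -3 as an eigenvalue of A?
The characteristic polynomial is (x - 4)^2(x + 3)^2, so the factor x + 3 appears with exponent 2: the algebraic multiplicity is 2.

rank(A + 3I) = 3, so the eigenspace has dimension 4 - 3 = 1: the geometric multiplicity is 1.

Since 1 < 2, A is not diagonalizable.

algebraic multiplicity 2, geometric multiplicity 1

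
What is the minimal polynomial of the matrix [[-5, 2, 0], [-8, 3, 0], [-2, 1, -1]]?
The characteristic polynomial factors as (x + 1)^3. The minimal polynomial is ∏(x - λ)^{k_λ} where k_λ is the size of the largest Jordan block at λ.

For λ = -1: rank(A + I) = 1, and the largest Jordan block has size 2 (the smallest k with rank((A + I)^k) = rank((A + I)^(k+1))).

So m_A(x) = (x + 1)^2.

m_A(x) = (x + 1)^2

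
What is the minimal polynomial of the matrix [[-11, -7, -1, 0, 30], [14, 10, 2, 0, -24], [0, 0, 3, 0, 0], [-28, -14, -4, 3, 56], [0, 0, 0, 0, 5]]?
The characteristic polynomial factors as (x - 5)(x - 3)^3(x + 4). The minimal polynomial is ∏(x - λ)^{k_λ} where k_λ is the size of the largest Jordan block at λ.

For λ = -4: rank(A + 4I) = 4, and the largest Jordan block has size 1 (the smallest k with rank((A + 4I)^k) = rank((A + 4I)^(k+1))).
For λ = 3: rank(A - 3I) = 3, and the largest Jordan block has size 2 (the smallest k with rank((A - 3I)^k) = rank((A - 3I)^(k+1))).
For λ = 5: rank(A - 5I) = 4, and the largest Jordan block has size 1 (the smallest k with rank((A - 5I)^k) = rank((A - 5I)^(k+1))).

So m_A(x) = (x - 5)(x - 3)^2(x + 4).

m_A(x) = (x - 5)(x - 3)^2(x + 4)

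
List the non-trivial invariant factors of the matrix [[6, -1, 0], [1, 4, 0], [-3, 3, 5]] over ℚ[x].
The Jordan structure of A has elementary divisors (x - 5)^2, (x - 5). Arranging the block sizes at each eigenvalue in decreasing order and taking row products gives the invariant factors.

Invariant factors (smallest first, each dividing the next): x - 5, (x - 5)^2.

Check: the last factor (x - 5)^2 is the minimal polynomial, and the product (x - 5)^3 is the characteristic polynomial.

x - 5, (x - 5)^2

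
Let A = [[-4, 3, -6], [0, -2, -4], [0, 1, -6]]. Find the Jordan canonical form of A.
The characteristic polynomial is det(xI - A) = (x + 4)^3, so the eigenvalues are -4 (algebraic multiplicity 3).

For λ = -4: rank(A + 4I) = 1, rank((A + 4I)^2) = 0. The eigenspace has dimension 3 - 1 = 2, so there are 2 Jordan blocks; the rank sequence gives block sizes [2, 1].

Assembling the blocks gives the Jordan form J above.

J = [[-4, 1, 0], [0, -4, 0], [0, 0, -4]]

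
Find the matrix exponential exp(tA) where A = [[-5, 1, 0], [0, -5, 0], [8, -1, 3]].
A has Jordan form J = [[-5, 1, 0], [0, -5, 0], [0, 0, 3]] with A = PJP^{-1}, so e^{tA} = P e^{tJ} P^{-1}.

For a Jordan block J_k(λ), e^{tJ_k(λ)} = e^{λt} · (I + tN + t^2 N^2/2! + ... + t^{k-1} N^{k-1}/(k-1)!) where N is the nilpotent superdiagonal part.

Assembling the blocks and conjugating back gives the entries of e^{tA} as shown above.

e^{tA} = [[e^{-5*t}, t*e^{-5*t}, 0], [0, e^{-5*t}, 0], [(e^{8*t} - 1)*e^{-5*t}, -t*e^{-5*t}, e^{3*t}]]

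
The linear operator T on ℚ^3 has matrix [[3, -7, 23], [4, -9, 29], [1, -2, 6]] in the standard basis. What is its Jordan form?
J = [[0, 1, 0], [0, 0, 1], [0, 0, 0]]

The characteristic polynomial is det(xI - A) = x^3, so the eigenvalues are 0 (algebraic multiplicity 3).

For λ = 0: rank(A) = 2, rank(A^2) = 1, rank(A^3) = 0. The eigenspace has dimension 3 - 2 = 1, so there is 1 Jordan block; the rank sequence gives block sizes [3].

Assembling the blocks gives the Jordan form J above.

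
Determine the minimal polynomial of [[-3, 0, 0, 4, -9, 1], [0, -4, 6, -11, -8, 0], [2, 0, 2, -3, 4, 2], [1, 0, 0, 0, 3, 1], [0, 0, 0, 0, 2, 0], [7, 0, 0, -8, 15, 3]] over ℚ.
The characteristic polynomial factors as (x - 2)^4(x + 4)^2. The minimal polynomial is ∏(x - λ)^{k_λ} where k_λ is the size of the largest Jordan block at λ.

For λ = -4: rank(A + 4I) = 4, and the largest Jordan block has size 1 (the smallest k with rank((A + 4I)^k) = rank((A + 4I)^(k+1))).
For λ = 2: rank(A - 2I) = 4, and the largest Jordan block has size 3 (the smallest k with rank((A - 2I)^k) = rank((A - 2I)^(k+1))).

So m_A(x) = (x - 2)^3(x + 4).

m_A(x) = (x - 2)^3(x + 4)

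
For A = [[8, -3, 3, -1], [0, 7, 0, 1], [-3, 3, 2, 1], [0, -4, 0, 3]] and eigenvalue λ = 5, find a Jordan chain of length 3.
We seek v_1 ∈ ker((A - 5I)^3) \ ker((A - 5I)^2), then set v_{i+1} = (A - 5I) v_i.

One such chain is v_1 = [[-4, 2, 5, -5]]^T, v_2 = [[2, -1, -2, 2]]^T, v_3 = [[1, 0, -1, 0]]^T. Check: (A - 5I) v_3 = [[0, 0, 0, 0]]^T = 0.

v_1 = [[-4, 2, 5, -5]]^T, v_2 = [[2, -1, -2, 2]]^T, v_3 = [[1, 0, -1, 0]]^T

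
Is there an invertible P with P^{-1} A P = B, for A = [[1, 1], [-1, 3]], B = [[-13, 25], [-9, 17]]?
Yes.

Two matrices over a field are similar if and only if they have the same invariant factors.

Both A and B have characteristic polynomial (x - 2)^2 and minimal polynomial (x - 2)^2. Computing further, both have invariant factors (x - 2)^2. Hence A and B are similar.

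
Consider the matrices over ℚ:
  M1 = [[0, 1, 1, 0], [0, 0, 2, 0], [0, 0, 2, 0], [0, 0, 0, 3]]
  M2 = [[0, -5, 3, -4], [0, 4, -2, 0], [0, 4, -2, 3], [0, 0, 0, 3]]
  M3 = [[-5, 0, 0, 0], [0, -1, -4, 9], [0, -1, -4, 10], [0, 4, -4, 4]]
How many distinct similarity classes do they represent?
Characteristic polynomials: χ_{M1} = x^2(x - 3)(x - 2), χ_{M2} = x^2(x - 3)(x - 2), χ_{M3} = (x - 2)^2(x + 5)^2.

{M1, M2}: invariant factors x^2(x - 3)(x - 2).

{M3}: invariant factors x + 5, (x - 2)^2(x + 5).

Matrices are similar if and only if their invariant-factor lists agree; the partition into similarity classes is {M1, M2}, {M3}.

2 classes: {M1, M2}, {M3}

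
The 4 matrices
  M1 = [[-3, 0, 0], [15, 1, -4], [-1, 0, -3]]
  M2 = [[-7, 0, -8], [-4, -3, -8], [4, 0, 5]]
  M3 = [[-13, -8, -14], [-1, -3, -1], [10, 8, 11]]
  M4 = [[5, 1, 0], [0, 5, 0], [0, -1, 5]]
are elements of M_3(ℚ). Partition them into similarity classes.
Characteristic polynomials: χ_{M1} = (x - 1)(x + 3)^2, χ_{M2} = (x - 1)(x + 3)^2, χ_{M3} = (x - 1)(x + 3)^2, χ_{M4} = (x - 5)^3.

{M1, M3}: invariant factors (x - 1)(x + 3)^2.

{M2}: invariant factors x + 3, (x - 1)(x + 3).

{M4}: invariant factors x - 5, (x - 5)^2.

Matrices are similar if and only if their invariant-factor lists agree; the partition into similarity classes is {M1, M3}, {M2}, {M4}.

3 classes: {M1, M3}, {M2}, {M4}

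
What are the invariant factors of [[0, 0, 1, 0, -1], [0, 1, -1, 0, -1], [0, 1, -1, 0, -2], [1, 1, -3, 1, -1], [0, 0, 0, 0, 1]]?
The Jordan structure of A has elementary divisors x^3, (x - 1), (x - 1). Arranging the block sizes at each eigenvalue in decreasing order and taking row products gives the invariant factors.

Invariant factors (smallest first, each dividing the next): x - 1, x^3(x - 1).

Check: the last factor x^3(x - 1) is the minimal polynomial, and the product x^3(x - 1)^2 is the characteristic polynomial.

x - 1, x^3(x - 1)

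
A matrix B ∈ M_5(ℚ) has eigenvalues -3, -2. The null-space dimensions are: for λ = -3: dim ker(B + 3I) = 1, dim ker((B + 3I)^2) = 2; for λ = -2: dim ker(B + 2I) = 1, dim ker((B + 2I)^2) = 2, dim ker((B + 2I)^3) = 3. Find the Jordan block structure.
λ = -3: successive nullity increments [1, 1] count blocks of size ≥ k; block sizes are [2].
λ = -2: successive nullity increments [1, 1, 1] count blocks of size ≥ k; block sizes are [3].

Jordan blocks: (-3, 2), (-2, 3)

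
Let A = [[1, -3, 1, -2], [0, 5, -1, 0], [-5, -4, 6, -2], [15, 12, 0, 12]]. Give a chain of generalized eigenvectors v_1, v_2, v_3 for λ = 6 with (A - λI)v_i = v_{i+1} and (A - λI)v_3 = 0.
We seek v_1 ∈ ker((A - 6I)^3) \ ker((A - 6I)^2), then set v_{i+1} = (A - 6I) v_i.

One such chain is v_1 = [[2, -2, 1, -1]]^T, v_2 = [[-1, 1, 0, 0]]^T, v_3 = [[2, -1, 1, -3]]^T. Check: (A - 6I) v_3 = [[0, 0, 0, 0]]^T = 0.

v_1 = [[2, -2, 1, -1]]^T, v_2 = [[-1, 1, 0, 0]]^T, v_3 = [[2, -1, 1, -3]]^T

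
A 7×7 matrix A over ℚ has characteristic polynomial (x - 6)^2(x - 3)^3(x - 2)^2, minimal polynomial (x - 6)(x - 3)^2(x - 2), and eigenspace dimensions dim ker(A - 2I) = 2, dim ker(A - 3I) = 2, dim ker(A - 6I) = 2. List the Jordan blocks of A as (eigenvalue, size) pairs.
λ = 2: algebraic multiplicity 2 (exponent in χ_A), largest block size 1 (exponent in m_A), 2 blocks (geometric multiplicity). These force block sizes [1, 1].
λ = 3: algebraic multiplicity 3 (exponent in χ_A), largest block size 2 (exponent in m_A), 2 blocks (geometric multiplicity). These force block sizes [2, 1].
λ = 6: algebraic multiplicity 2 (exponent in χ_A), largest block size 1 (exponent in m_A), 2 blocks (geometric multiplicity). These force block sizes [1, 1].

Jordan blocks: (2, 1), (2, 1), (3, 2), (3, 1), (6, 1), (6, 1)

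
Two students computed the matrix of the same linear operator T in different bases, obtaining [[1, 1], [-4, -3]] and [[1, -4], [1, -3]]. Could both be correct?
Two matrices over a field are similar if and only if they have the same invariant factors.

Both A and B have characteristic polynomial (x + 1)^2 and minimal polynomial (x + 1)^2. Computing further, both have invariant factors (x + 1)^2. Hence A and B are similar.

Yes.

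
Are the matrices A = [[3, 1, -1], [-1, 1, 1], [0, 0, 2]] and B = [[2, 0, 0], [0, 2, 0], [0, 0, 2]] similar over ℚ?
No.

Both have characteristic polynomial (x - 2)^3, but the minimal polynomial of A is (x - 2)^2 while the minimal polynomial of B is x - 2. The minimal polynomial is a similarity invariant, so A and B are not similar.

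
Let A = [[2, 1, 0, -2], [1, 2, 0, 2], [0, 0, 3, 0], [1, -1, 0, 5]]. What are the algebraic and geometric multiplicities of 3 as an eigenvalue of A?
algebraic multiplicity 4, geometric multiplicity 3

The characteristic polynomial is (x - 3)^4, so the factor x - 3 appears with exponent 4: the algebraic multiplicity is 4.

rank(A - 3I) = 1, so the eigenspace has dimension 4 - 1 = 3: the geometric multiplicity is 3.

Since 3 < 4, A is not diagonalizable.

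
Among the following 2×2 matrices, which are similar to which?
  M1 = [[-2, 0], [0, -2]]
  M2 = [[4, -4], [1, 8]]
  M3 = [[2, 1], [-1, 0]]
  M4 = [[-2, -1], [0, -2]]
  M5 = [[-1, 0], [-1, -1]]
Characteristic polynomials: χ_{M1} = (x + 2)^2, χ_{M2} = (x - 6)^2, χ_{M3} = (x - 1)^2, χ_{M4} = (x + 2)^2, χ_{M5} = (x + 1)^2.

{M1}: invariant factors x + 2, x + 2.

{M2}: invariant factors (x - 6)^2.

{M3}: invariant factors (x - 1)^2.

{M4}: invariant factors (x + 2)^2.

{M5}: invariant factors (x + 1)^2.

Matrices are similar if and only if their invariant-factor lists agree; the partition into similarity classes is {M1}, {M2}, {M3}, {M4}, {M5}.

5 classes: {M1}, {M2}, {M3}, {M4}, {M5}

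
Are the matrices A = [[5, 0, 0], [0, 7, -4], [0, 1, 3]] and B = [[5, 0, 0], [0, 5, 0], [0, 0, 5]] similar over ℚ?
No.

Both have characteristic polynomial (x - 5)^3, but the minimal polynomial of A is (x - 5)^2 while the minimal polynomial of B is x - 5. The minimal polynomial is a similarity invariant, so A and B are not similar.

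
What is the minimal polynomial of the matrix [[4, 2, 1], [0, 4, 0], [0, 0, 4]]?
The characteristic polynomial factors as (x - 4)^3. The minimal polynomial is ∏(x - λ)^{k_λ} where k_λ is the size of the largest Jordan block at λ.

For λ = 4: rank(A - 4I) = 1, and the largest Jordan block has size 2 (the smallest k with rank((A - 4I)^k) = rank((A - 4I)^(k+1))).

So m_A(x) = (x - 4)^2.

m_A(x) = (x - 4)^2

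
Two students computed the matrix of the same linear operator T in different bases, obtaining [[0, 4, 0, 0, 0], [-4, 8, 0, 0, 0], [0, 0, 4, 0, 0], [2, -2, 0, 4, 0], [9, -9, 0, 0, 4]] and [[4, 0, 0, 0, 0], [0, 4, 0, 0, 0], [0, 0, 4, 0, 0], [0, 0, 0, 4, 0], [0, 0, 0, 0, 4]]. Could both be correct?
Both have characteristic polynomial (x - 4)^5, but the minimal polynomial of A is (x - 4)^2 while the minimal polynomial of B is x - 4. The minimal polynomial is a similarity invariant, so A and B are not similar.

No.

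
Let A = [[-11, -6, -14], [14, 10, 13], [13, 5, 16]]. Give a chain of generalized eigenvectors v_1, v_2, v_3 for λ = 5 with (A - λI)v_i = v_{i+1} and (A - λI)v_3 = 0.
v_1 = [[-1, 1, 1]]^T, v_2 = [[-4, 4, 3]]^T, v_3 = [[-2, 3, 1]]^T

We seek v_1 ∈ ker((A - 5I)^3) \ ker((A - 5I)^2), then set v_{i+1} = (A - 5I) v_i.

One such chain is v_1 = [[-1, 1, 1]]^T, v_2 = [[-4, 4, 3]]^T, v_3 = [[-2, 3, 1]]^T. Check: (A - 5I) v_3 = [[0, 0, 0]]^T = 0.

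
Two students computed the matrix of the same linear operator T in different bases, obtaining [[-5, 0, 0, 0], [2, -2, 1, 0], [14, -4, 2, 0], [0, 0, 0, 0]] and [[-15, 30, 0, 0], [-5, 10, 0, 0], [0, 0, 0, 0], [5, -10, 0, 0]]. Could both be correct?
Both have characteristic polynomial x^3(x + 5), but the minimal polynomial of A is x^2(x + 5) while the minimal polynomial of B is x(x + 5). The minimal polynomial is a similarity invariant, so A and B are not similar.

No.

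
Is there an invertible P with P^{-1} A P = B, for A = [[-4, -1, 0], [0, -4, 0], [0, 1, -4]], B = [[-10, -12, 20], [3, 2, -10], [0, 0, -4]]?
Yes.

Two matrices over a field are similar if and only if they have the same invariant factors.

Both A and B have characteristic polynomial (x + 4)^3 and minimal polynomial (x + 4)^2. Computing further, both have invariant factors x + 4, (x + 4)^2. Hence A and B are similar.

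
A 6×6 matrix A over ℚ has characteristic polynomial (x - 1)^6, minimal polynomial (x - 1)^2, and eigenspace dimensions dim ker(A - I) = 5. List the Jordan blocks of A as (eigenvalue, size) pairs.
Jordan blocks: (1, 2), (1, 1), (1, 1), (1, 1), (1, 1)

λ = 1: algebraic multiplicity 6 (exponent in χ_A), largest block size 2 (exponent in m_A), 5 blocks (geometric multiplicity). These force block sizes [2, 1, 1, 1, 1].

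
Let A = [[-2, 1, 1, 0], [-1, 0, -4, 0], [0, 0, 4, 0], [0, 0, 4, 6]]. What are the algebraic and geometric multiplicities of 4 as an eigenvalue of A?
The characteristic polynomial is (x - 6)(x - 4)(x + 1)^2, so the factor x - 4 appears with exponent 1: the algebraic multiplicity is 1.

rank(A - 4I) = 3, so the eigenspace has dimension 4 - 3 = 1: the geometric multiplicity is 1.

algebraic multiplicity 1, geometric multiplicity 1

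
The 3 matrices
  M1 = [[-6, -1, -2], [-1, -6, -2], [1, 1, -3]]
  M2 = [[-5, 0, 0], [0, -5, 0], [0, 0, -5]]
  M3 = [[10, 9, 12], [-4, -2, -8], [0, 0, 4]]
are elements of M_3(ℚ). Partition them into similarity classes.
Characteristic polynomials: χ_{M1} = (x + 5)^3, χ_{M2} = (x + 5)^3, χ_{M3} = (x - 4)^3.

{M1}: invariant factors x + 5, (x + 5)^2.

{M2}: invariant factors x + 5, x + 5, x + 5.

{M3}: invariant factors x - 4, (x - 4)^2.

Matrices are similar if and only if their invariant-factor lists agree; the partition into similarity classes is {M1}, {M2}, {M3}.

3 classes: {M1}, {M2}, {M3}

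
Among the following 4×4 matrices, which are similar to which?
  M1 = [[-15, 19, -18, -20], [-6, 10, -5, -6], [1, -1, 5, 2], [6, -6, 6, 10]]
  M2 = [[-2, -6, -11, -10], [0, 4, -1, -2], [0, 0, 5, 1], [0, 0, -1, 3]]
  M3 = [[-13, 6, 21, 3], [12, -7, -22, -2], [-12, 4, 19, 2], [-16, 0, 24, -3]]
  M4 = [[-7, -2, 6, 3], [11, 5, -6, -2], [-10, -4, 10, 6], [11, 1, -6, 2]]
2 classes: {M1, M2, M4}, {M3}

Characteristic polynomials: χ_{M1} = (x - 4)^3(x + 2), χ_{M2} = (x - 4)^3(x + 2), χ_{M3} = (x - 5)(x + 3)^3, χ_{M4} = (x - 4)^3(x + 2).

{M1, M2, M4}: invariant factors (x - 4)^3(x + 2).

{M3}: invariant factors x + 3, (x - 5)(x + 3)^2.

Matrices are similar if and only if their invariant-factor lists agree; the partition into similarity classes is {M1, M2, M4}, {M3}.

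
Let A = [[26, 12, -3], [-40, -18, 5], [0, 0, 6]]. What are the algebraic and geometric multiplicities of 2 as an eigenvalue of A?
algebraic multiplicity 1, geometric multiplicity 1

The characteristic polynomial is (x - 6)^2(x - 2), so the factor x - 2 appears with exponent 1: the algebraic multiplicity is 1.

rank(A - 2I) = 2, so the eigenspace has dimension 3 - 2 = 1: the geometric multiplicity is 1.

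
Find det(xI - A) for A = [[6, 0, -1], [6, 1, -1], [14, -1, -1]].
xI - A = [[x - 6, 0, 1], [-6, x - 1, 1], [-14, 1, x + 1]].

Expanding det(xI - A) along the first row:
det(xI - A) = + (x - 6)·det([[x - 1, 1], [1, x + 1]]) - (0)·det([[-6, 1], [-14, x + 1]]) + (1)·det([[-6, x - 1], [-14, 1]]).

Evaluating gives χ_A(x) = x^3 - 6x^2 + 12x - 8 = (x - 2)^3.

χ_A(x) = (x - 2)^3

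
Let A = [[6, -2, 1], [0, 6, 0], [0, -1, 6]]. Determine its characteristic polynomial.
xI - A = [[x - 6, 2, -1], [0, x - 6, 0], [0, 1, x - 6]].

Expanding det(xI - A) along the first row:
det(xI - A) = + (x - 6)·det([[x - 6, 0], [1, x - 6]]) - (2)·det([[0, 0], [0, x - 6]]) + (-1)·det([[0, x - 6], [0, 1]]).

Evaluating gives χ_A(x) = x^3 - 18x^2 + 108x - 216 = (x - 6)^3.

χ_A(x) = (x - 6)^3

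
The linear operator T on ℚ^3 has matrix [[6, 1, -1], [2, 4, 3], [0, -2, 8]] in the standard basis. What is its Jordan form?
J = [[6, 1, 0], [0, 6, 1], [0, 0, 6]]

The characteristic polynomial is det(xI - A) = (x - 6)^3, so the eigenvalues are 6 (algebraic multiplicity 3).

For λ = 6: rank(A - 6I) = 2, rank((A - 6I)^2) = 1, rank((A - 6I)^3) = 0. The eigenspace has dimension 3 - 2 = 1, so there is 1 Jordan block; the rank sequence gives block sizes [3].

Assembling the blocks gives the Jordan form J above.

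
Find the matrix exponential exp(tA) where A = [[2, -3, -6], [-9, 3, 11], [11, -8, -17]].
e^{tA} = [[(-3*t^2 + 12*t + 2)*e^{-4*t}/2, 3*t*(3*t - 2)*e^{-4*t}/2, 3*t*(3*t - 4)*e^{-4*t}/2], [t*(2*t - 9)*e^{-4*t}, (-6*t^2 + 7*t + 1)*e^{-4*t}, t*(11 - 6*t)*e^{-4*t}], [t*(22 - 5*t)*e^{-4*t}/2, t*(15*t - 16)*e^{-4*t}/2, (15*t^2 - 26*t + 2)*e^{-4*t}/2]]

A has Jordan form J = [[-4, 1, 0], [0, -4, 1], [0, 0, -4]] with A = PJP^{-1}, so e^{tA} = P e^{tJ} P^{-1}.

For a Jordan block J_k(λ), e^{tJ_k(λ)} = e^{λt} · (I + tN + t^2 N^2/2! + ... + t^{k-1} N^{k-1}/(k-1)!) where N is the nilpotent superdiagonal part.

Assembling the blocks and conjugating back gives the entries of e^{tA} as shown above.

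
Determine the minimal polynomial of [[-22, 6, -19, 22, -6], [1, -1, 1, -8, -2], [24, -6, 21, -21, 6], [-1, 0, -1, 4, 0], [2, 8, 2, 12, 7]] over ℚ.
The characteristic polynomial factors as (x - 3)^4(x + 3). The minimal polynomial is ∏(x - λ)^{k_λ} where k_λ is the size of the largest Jordan block at λ.

For λ = -3: rank(A + 3I) = 4, and the largest Jordan block has size 1 (the smallest k with rank((A + 3I)^k) = rank((A + 3I)^(k+1))).
For λ = 3: rank(A - 3I) = 3, and the largest Jordan block has size 3 (the smallest k with rank((A - 3I)^k) = rank((A - 3I)^(k+1))).

So m_A(x) = (x - 3)^3(x + 3).

m_A(x) = (x - 3)^3(x + 3)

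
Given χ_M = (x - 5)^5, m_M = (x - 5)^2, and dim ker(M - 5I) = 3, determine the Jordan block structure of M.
λ = 5: algebraic multiplicity 5 (exponent in χ_M), largest block size 2 (exponent in m_M), 3 blocks (geometric multiplicity). These force block sizes [2, 2, 1].

Jordan blocks: (5, 2), (5, 2), (5, 1)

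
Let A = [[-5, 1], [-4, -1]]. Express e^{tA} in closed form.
e^{tA} = [[(1 - 2*t)*e^{-3*t}, t*e^{-3*t}], [-4*t*e^{-3*t}, (2*t + 1)*e^{-3*t}]]

A has Jordan form J = [[-3, 1], [0, -3]] with A = PJP^{-1}, so e^{tA} = P e^{tJ} P^{-1}.

For a Jordan block J_k(λ), e^{tJ_k(λ)} = e^{λt} · (I + tN + t^2 N^2/2! + ... + t^{k-1} N^{k-1}/(k-1)!) where N is the nilpotent superdiagonal part.

Assembling the blocks and conjugating back gives the entries of e^{tA} as shown above.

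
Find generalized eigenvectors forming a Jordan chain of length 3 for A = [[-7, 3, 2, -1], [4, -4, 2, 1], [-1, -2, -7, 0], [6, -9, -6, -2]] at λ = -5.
v_1 = [[4, -3, 1, -14]]^T, v_2 = [[-1, 1, 0, 3]]^T, v_3 = [[2, 0, -1, -6]]^T

We seek v_1 ∈ ker((A + 5I)^3) \ ker((A + 5I)^2), then set v_{i+1} = (A + 5I) v_i.

One such chain is v_1 = [[4, -3, 1, -14]]^T, v_2 = [[-1, 1, 0, 3]]^T, v_3 = [[2, 0, -1, -6]]^T. Check: (A + 5I) v_3 = [[0, 0, 0, 0]]^T = 0.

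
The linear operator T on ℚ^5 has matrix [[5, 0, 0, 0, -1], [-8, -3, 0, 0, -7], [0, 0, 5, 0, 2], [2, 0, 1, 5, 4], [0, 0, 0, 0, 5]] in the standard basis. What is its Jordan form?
The characteristic polynomial is det(xI - A) = (x - 5)^4(x + 3), so the eigenvalues are -3 (algebraic multiplicity 1), 5 (algebraic multiplicity 4).

For λ = -3: algebraic multiplicity 1 gives one 1×1 block.

For λ = 5: rank(A - 5I) = 3, rank((A - 5I)^2) = 1. The eigenspace has dimension 5 - 3 = 2, so there are 2 Jordan blocks; the rank sequence gives block sizes [2, 2].

Assembling the blocks gives the Jordan form J above.

J = [[-3, 0, 0, 0, 0], [0, 5, 1, 0, 0], [0, 0, 5, 0, 0], [0, 0, 0, 5, 1], [0, 0, 0, 0, 5]]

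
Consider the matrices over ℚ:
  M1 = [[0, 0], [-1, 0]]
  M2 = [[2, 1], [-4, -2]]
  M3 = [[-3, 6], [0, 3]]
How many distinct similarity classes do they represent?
2 classes: {M1, M2}, {M3}

Characteristic polynomials: χ_{M1} = x^2, χ_{M2} = x^2, χ_{M3} = (x - 3)(x + 3).

{M1, M2}: invariant factors x^2.

{M3}: invariant factors (x - 3)(x + 3).

Matrices are similar if and only if their invariant-factor lists agree; the partition into similarity classes is {M1, M2}, {M3}.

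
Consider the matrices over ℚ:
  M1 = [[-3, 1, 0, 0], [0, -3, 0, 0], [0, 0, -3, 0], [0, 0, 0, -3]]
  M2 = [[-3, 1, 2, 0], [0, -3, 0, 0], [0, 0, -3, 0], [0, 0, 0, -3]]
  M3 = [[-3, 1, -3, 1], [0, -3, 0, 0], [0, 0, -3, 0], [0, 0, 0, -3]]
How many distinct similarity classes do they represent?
1 class: {M1, M2, M3}

Characteristic polynomials: χ_{M1} = (x + 3)^4, χ_{M2} = (x + 3)^4, χ_{M3} = (x + 3)^4.

{M1, M2, M3}: invariant factors x + 3, x + 3, (x + 3)^2.

Matrices are similar if and only if their invariant-factor lists agree; the partition into similarity classes is {M1, M2, M3}.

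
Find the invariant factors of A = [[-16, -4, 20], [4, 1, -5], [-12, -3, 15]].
The Jordan structure of A has elementary divisors x^2, x. Arranging the block sizes at each eigenvalue in decreasing order and taking row products gives the invariant factors.

Invariant factors (smallest first, each dividing the next): x, x^2.

Check: the last factor x^2 is the minimal polynomial, and the product x^3 is the characteristic polynomial.

x, x^2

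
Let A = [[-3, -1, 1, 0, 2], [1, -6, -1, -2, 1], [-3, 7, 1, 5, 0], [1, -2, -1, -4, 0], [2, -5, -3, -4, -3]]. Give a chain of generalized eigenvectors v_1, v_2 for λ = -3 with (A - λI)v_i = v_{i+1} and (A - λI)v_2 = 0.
v_1 = [[2, 0, 1, 0, -1]]^T, v_2 = [[-1, 0, -2, 1, 1]]^T

We seek v_1 ∈ ker((A + 3I)^2) \ ker(A + 3I), then set v_{i+1} = (A + 3I) v_i.

One such chain is v_1 = [[2, 0, 1, 0, -1]]^T, v_2 = [[-1, 0, -2, 1, 1]]^T. Check: (A + 3I) v_2 = [[0, 0, 0, 0, 0]]^T = 0.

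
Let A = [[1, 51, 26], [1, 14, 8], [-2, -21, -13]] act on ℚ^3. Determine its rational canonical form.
R = [[0, 0, 15], [1, 0, 12], [0, 1, 2]]

The invariant factors of A (the non-unit diagonal entries of the Smith normal form of xI - A over ℚ[x]) are (x - 5)(x^2 + 3x + 3), each dividing the next. The characteristic polynomial is their product, (x - 5)(x^2 + 3x + 3).

The rational canonical form is the block-diagonal matrix of companion matrices C(f_i):
R = [[0, 0, 15], [1, 0, 12], [0, 1, 2]].

Note the characteristic polynomial does not split into linear factors over ℚ, so A has no Jordan form over ℚ; the rational canonical form exists over any field.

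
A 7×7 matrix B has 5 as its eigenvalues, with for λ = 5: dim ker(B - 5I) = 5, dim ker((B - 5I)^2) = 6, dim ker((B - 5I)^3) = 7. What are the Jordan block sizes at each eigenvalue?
Jordan blocks: (5, 3), (5, 1), (5, 1), (5, 1), (5, 1)

λ = 5: successive nullity increments [5, 1, 1] count blocks of size ≥ k; block sizes are [3, 1, 1, 1, 1].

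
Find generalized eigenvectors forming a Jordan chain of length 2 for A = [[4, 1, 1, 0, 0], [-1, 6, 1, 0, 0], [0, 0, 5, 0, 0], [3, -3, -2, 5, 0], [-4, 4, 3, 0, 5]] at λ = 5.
We seek v_1 ∈ ker((A - 5I)^2) \ ker(A - 5I), then set v_{i+1} = (A - 5I) v_i.

One such chain is v_1 = [[-1, -1, 1, 0, -1]]^T, v_2 = [[1, 1, 0, -2, 3]]^T. Check: (A - 5I) v_2 = [[0, 0, 0, 0, 0]]^T = 0.

v_1 = [[-1, -1, 1, 0, -1]]^T, v_2 = [[1, 1, 0, -2, 3]]^T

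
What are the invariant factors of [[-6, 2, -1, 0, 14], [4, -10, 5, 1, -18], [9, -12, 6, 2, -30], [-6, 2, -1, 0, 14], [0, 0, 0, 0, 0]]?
The Jordan structure of A has elementary divisors (x + 5)^2, x^2, x. Arranging the block sizes at each eigenvalue in decreasing order and taking row products gives the invariant factors.

Invariant factors (smallest first, each dividing the next): x, x^2(x + 5)^2.

Check: the last factor x^2(x + 5)^2 is the minimal polynomial, and the product x^3(x + 5)^2 is the characteristic polynomial.

x, x^2(x + 5)^2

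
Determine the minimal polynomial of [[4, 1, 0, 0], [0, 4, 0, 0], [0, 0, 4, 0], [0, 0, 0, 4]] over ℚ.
m_A(x) = (x - 4)^2

The characteristic polynomial factors as (x - 4)^4. The minimal polynomial is ∏(x - λ)^{k_λ} where k_λ is the size of the largest Jordan block at λ.

For λ = 4: rank(A - 4I) = 1, and the largest Jordan block has size 2 (the smallest k with rank((A - 4I)^k) = rank((A - 4I)^(k+1))).

So m_A(x) = (x - 4)^2.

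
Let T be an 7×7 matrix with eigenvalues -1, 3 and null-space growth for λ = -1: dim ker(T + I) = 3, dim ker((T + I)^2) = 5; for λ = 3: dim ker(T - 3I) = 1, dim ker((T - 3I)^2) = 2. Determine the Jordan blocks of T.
λ = -1: successive nullity increments [3, 2] count blocks of size ≥ k; block sizes are [2, 2, 1].
λ = 3: successive nullity increments [1, 1] count blocks of size ≥ k; block sizes are [2].

Jordan blocks: (-1, 2), (-1, 2), (-1, 1), (3, 2)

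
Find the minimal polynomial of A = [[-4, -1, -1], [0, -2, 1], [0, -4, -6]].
m_A(x) = (x + 4)^3

The characteristic polynomial factors as (x + 4)^3. The minimal polynomial is ∏(x - λ)^{k_λ} where k_λ is the size of the largest Jordan block at λ.

For λ = -4: rank(A + 4I) = 2, and the largest Jordan block has size 3 (the smallest k with rank((A + 4I)^k) = rank((A + 4I)^(k+1))).

So m_A(x) = (x + 4)^3.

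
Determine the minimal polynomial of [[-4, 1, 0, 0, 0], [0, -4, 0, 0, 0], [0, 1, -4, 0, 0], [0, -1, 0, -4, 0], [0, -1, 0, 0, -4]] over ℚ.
m_A(x) = (x + 4)^2

The characteristic polynomial factors as (x + 4)^5. The minimal polynomial is ∏(x - λ)^{k_λ} where k_λ is the size of the largest Jordan block at λ.

For λ = -4: rank(A + 4I) = 1, and the largest Jordan block has size 2 (the smallest k with rank((A + 4I)^k) = rank((A + 4I)^(k+1))).

So m_A(x) = (x + 4)^2.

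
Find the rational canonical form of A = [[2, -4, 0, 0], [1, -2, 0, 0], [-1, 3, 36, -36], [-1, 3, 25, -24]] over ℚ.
The invariant factors of A (the non-unit diagonal entries of the Smith normal form of xI - A over ℚ[x]) are x^2(x - 6)^2, each dividing the next. The characteristic polynomial is their product, x^2(x - 6)^2.

The rational canonical form is the block-diagonal matrix of companion matrices C(f_i):
R = [[0, 0, 0, 0], [1, 0, 0, 0], [0, 1, 0, -36], [0, 0, 1, 12]].

R = [[0, 0, 0, 0], [1, 0, 0, 0], [0, 1, 0, -36], [0, 0, 1, 12]]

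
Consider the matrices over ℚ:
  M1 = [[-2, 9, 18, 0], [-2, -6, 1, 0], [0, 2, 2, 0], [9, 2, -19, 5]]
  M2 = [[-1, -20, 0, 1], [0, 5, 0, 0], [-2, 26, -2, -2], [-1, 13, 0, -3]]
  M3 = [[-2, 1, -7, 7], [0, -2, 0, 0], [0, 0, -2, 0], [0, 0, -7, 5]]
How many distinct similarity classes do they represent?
Characteristic polynomials: χ_{M1} = (x - 5)(x + 2)^3, χ_{M2} = (x - 5)(x + 2)^3, χ_{M3} = (x - 5)(x + 2)^3.

{M1}: invariant factors (x - 5)(x + 2)^3.

{M2, M3}: invariant factors x + 2, (x - 5)(x + 2)^2.

Matrices are similar if and only if their invariant-factor lists agree; the partition into similarity classes is {M1}, {M2, M3}.

2 classes: {M1}, {M2, M3}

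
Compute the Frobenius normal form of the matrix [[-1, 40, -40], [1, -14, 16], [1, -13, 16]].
R = [[0, 0, -24], [1, 0, 18], [0, 1, 1]]

The invariant factors of A (the non-unit diagonal entries of the Smith normal form of xI - A over ℚ[x]) are (x - 4)(x^2 + 3x - 6), each dividing the next. The characteristic polynomial is their product, (x - 4)(x^2 + 3x - 6).

The rational canonical form is the block-diagonal matrix of companion matrices C(f_i):
R = [[0, 0, -24], [1, 0, 18], [0, 1, 1]].

Note the characteristic polynomial does not split into linear factors over ℚ, so A has no Jordan form over ℚ; the rational canonical form exists over any field.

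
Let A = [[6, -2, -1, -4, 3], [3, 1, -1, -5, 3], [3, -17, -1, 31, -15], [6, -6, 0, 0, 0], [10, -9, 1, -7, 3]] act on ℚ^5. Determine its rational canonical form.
The invariant factors of A (the non-unit diagonal entries of the Smith normal form of xI - A over ℚ[x]) are x^2 - 3x - 6, (x - 3)(x^2 - 3x - 6), each dividing the next. The characteristic polynomial is their product, (x - 3)(x^2 - 3x - 6)^2.

The rational canonical form is the block-diagonal matrix of companion matrices C(f_i):
R = [[0, 6, 0, 0, 0], [1, 3, 0, 0, 0], [0, 0, 0, 0, -18], [0, 0, 1, 0, -3], [0, 0, 0, 1, 6]].

Note the characteristic polynomial does not split into linear factors over ℚ, so A has no Jordan form over ℚ; the rational canonical form exists over any field.

R = [[0, 6, 0, 0, 0], [1, 3, 0, 0, 0], [0, 0, 0, 0, -18], [0, 0, 1, 0, -3], [0, 0, 0, 1, 6]]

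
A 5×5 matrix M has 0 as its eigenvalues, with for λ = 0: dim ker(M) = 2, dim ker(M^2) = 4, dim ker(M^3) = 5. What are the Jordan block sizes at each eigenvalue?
λ = 0: successive nullity increments [2, 2, 1] count blocks of size ≥ k; block sizes are [3, 2].

Jordan blocks: (0, 3), (0, 2)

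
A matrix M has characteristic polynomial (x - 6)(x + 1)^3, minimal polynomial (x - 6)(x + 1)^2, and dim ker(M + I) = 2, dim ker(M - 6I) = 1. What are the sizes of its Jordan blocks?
Jordan blocks: (-1, 2), (-1, 1), (6, 1)

λ = -1: algebraic multiplicity 3 (exponent in χ_M), largest block size 2 (exponent in m_M), 2 blocks (geometric multiplicity). These force block sizes [2, 1].
λ = 6: algebraic multiplicity 1 (exponent in χ_M), largest block size 1 (exponent in m_M), 1 block (geometric multiplicity). This forces block sizes [1].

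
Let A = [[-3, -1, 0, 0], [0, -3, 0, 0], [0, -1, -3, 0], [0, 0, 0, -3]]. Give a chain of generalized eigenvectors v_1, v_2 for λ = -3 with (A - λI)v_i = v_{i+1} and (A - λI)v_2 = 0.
v_1 = [[1, -1, -1, -1]]^T, v_2 = [[1, 0, 1, 0]]^T

We seek v_1 ∈ ker((A + 3I)^2) \ ker(A + 3I), then set v_{i+1} = (A + 3I) v_i.

One such chain is v_1 = [[1, -1, -1, -1]]^T, v_2 = [[1, 0, 1, 0]]^T. Check: (A + 3I) v_2 = [[0, 0, 0, 0]]^T = 0.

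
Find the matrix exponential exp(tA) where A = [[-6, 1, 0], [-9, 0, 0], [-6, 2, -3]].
A has Jordan form J = [[-3, 1, 0], [0, -3, 0], [0, 0, -3]] with A = PJP^{-1}, so e^{tA} = P e^{tJ} P^{-1}.

For a Jordan block J_k(λ), e^{tJ_k(λ)} = e^{λt} · (I + tN + t^2 N^2/2! + ... + t^{k-1} N^{k-1}/(k-1)!) where N is the nilpotent superdiagonal part.

Assembling the blocks and conjugating back gives the entries of e^{tA} as shown above.

e^{tA} = [[(1 - 3*t)*e^{-3*t}, t*e^{-3*t}, 0], [-9*t*e^{-3*t}, (3*t + 1)*e^{-3*t}, 0], [-6*t*e^{-3*t}, 2*t*e^{-3*t}, e^{-3*t}]]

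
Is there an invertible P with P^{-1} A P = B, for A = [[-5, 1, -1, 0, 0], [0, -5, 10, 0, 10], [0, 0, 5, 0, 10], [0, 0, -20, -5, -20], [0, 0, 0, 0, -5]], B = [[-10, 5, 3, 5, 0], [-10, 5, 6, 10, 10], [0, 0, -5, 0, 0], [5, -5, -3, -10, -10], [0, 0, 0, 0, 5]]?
Two matrices over a field are similar if and only if they have the same invariant factors.

Both A and B have characteristic polynomial (x - 5)(x + 5)^4 and minimal polynomial (x - 5)(x + 5)^2. Computing further, both have invariant factors x + 5, x + 5, (x - 5)(x + 5)^2. Hence A and B are similar.

Yes.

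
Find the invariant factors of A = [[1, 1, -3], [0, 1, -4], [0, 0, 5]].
The Jordan structure of A has elementary divisors (x - 1)^2, (x - 5). Arranging the block sizes at each eigenvalue in decreasing order and taking row products gives the invariant factors.

Invariant factors (smallest first, each dividing the next): (x - 5)(x - 1)^2.

Check: the last factor (x - 5)(x - 1)^2 is the minimal polynomial, and the product (x - 5)(x - 1)^2 is the characteristic polynomial.

(x - 5)(x - 1)^2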